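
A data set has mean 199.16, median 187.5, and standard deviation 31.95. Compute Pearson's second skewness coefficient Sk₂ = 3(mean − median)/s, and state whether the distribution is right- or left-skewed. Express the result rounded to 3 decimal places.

1.095, right-skewed

Sk₂ = 3(199.16 − 187.5) / 31.95 = 3 × 11.6600 / 31.95
    = 34.9800 / 31.95 ≈ 1.095
Sk₂ > 0 ⇒ mean > median ⇒ right-skewed (positive skew).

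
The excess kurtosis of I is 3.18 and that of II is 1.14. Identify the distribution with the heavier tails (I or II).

Higher excess kurtosis ⇒ heavier tails relative to the normal distribution.
3.18 vs 1.14: the larger is 3.18, so I has heavier tails.

I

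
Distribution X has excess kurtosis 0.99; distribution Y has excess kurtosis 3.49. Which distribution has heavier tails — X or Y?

Higher excess kurtosis ⇒ heavier tails relative to the normal distribution.
0.99 vs 3.49: the larger is 3.49, so Y has heavier tails.

Y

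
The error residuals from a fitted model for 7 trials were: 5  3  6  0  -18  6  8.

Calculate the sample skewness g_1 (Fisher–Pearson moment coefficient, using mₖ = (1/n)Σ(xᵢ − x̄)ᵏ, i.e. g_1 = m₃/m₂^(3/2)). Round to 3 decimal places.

x̄ = (5 + 3 + 6 + 0 - 18 + 6 + 8) / 7 = 1.4286
deviations (xᵢ − x̄): 3.5714, 1.5714, 4.5714, -1.4286, -19.4286, 4.5714, 6.5714
Σ(xᵢ − x̄)² = 479.7143 ⇒ m₂ = 479.7143/7 = 68.53061
Σ(xᵢ − x̄)³ = -6812.3265 ⇒ m₃ = -6812.3265/7 = -973.18950
m₂^(3/2) = 68.53061^(1.5) = 567.31846
g_1 = m₃ / m₂^(3/2) = -973.18950 / 567.31846 ≈ -1.715

-1.715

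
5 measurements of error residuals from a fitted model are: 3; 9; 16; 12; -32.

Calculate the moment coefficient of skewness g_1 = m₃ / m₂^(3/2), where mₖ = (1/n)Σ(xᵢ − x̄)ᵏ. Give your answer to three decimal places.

x̄ = (3 + 9 + 16 + 12 - 32) / 5 = 1.6000
deviations (xᵢ − x̄): 1.4000, 7.4000, 14.4000, 10.4000, -33.6000
Σ(xᵢ − x̄)² = 1501.2000 ⇒ m₂ = 1501.2000/5 = 300.24000
Σ(xᵢ − x̄)³ = -33414.2400 ⇒ m₃ = -33414.2400/5 = -6682.84800
m₂^(3/2) = 300.24000^(1.5) = 5202.38905
g_1 = m₃ / m₂^(3/2) = -6682.84800 / 5202.38905 ≈ -1.285

-1.285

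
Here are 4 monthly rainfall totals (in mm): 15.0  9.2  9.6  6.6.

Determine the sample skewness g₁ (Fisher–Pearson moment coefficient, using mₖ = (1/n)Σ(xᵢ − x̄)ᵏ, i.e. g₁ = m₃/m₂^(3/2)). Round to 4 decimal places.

0.6485

x̄ = (15.0 + 9.2 + 9.6 + 6.6) / 4 = 10.1000
deviations (xᵢ − x̄): 4.9000, -0.9000, -0.5000, -3.5000
Σ(xᵢ − x̄)² = 37.3200 ⇒ m₂ = 37.3200/4 = 9.33000
Σ(xᵢ − x̄)³ = 73.9200 ⇒ m₃ = 73.9200/4 = 18.48000
m₂^(3/2) = 9.33000^(1.5) = 28.49853
g₁ = m₃ / m₂^(3/2) = 18.48000 / 28.49853 ≈ 0.6485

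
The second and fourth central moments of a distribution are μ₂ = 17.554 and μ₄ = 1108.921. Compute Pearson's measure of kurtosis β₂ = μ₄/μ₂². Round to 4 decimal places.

3.5987

μ₂² = 17.554² = 308.14292
μ₄/μ₂² = 1108.921 / 308.14292 = 3.59872
β₂ ≈ 3.5987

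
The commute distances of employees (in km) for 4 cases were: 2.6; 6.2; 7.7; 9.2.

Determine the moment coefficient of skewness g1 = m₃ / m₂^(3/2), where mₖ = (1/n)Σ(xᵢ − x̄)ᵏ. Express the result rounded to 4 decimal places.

-0.5531

x̄ = (2.6 + 6.2 + 7.7 + 9.2) / 4 = 6.4250
deviations (xᵢ − x̄): -3.8250, -0.2250, 1.2750, 2.7750
Σ(xᵢ − x̄)² = 24.0075 ⇒ m₂ = 24.0075/4 = 6.00187
Σ(xᵢ − x̄)³ = -32.5316 ⇒ m₃ = -32.5316/4 = -8.13291
m₂^(3/2) = 6.00187^(1.5) = 14.70383
g1 = m₃ / m₂^(3/2) = -8.13291 / 14.70383 ≈ -0.5531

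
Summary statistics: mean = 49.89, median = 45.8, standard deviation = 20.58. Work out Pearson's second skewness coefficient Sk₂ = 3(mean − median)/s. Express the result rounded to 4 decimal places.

0.5962

Sk₂ = 3(49.89 − 45.8) / 20.58 = 3 × 4.0900 / 20.58
    = 12.2700 / 20.58 ≈ 0.5962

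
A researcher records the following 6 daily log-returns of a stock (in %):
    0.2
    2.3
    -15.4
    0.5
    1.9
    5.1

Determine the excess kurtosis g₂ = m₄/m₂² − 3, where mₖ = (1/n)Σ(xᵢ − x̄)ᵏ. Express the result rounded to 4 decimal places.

x̄ = -0.9000
Σ(xᵢ − x̄)² = 267.5000 ⇒ m₂ = 44.58333
Σ(xᵢ − x̄)⁴ = 45672.6914 ⇒ m₄ = 7612.11523
m₂² = 1987.67361
g₂ = m₄/m₂² − 3 = 3.82966 − 3 ≈ 0.8297

0.8297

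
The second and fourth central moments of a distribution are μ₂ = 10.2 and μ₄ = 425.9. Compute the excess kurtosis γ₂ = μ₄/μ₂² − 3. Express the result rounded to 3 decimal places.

1.094

μ₂² = 10.2² = 104.04000
μ₄/μ₂² = 425.9 / 104.04000 = 4.09362
γ₂ = 4.09362 − 3 ≈ 1.094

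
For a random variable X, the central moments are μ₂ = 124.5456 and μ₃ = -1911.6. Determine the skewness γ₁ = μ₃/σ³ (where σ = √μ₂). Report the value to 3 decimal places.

-1.375

σ = √μ₂ = √124.5456 = 11.16000
σ³ = μ₂^(3/2) = 1389.92890
γ₁ = μ₃/σ³ = -1911.6 / 1389.92890 ≈ -1.375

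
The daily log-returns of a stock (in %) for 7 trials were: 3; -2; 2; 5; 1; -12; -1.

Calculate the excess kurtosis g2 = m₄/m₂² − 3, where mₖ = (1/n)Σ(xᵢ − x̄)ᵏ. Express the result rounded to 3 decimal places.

0.702

x̄ = -0.5714
Σ(xᵢ − x̄)² = 185.7143 ⇒ m₂ = 26.53061
Σ(xᵢ − x̄)⁴ = 18239.8017 ⇒ m₄ = 2605.68596
m₂² = 703.87339
g2 = m₄/m₂² − 3 = 3.70192 − 3 ≈ 0.702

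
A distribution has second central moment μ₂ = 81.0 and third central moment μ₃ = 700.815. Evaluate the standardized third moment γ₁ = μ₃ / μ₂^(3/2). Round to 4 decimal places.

σ = √μ₂ = √81.0 = 9.00000
σ³ = μ₂^(3/2) = 729.00000
γ₁ = μ₃/σ³ = 700.815 / 729.00000 ≈ 0.9613

0.9613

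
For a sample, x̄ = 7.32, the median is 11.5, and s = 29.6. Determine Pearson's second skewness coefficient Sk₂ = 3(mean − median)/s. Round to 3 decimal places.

-0.424

Sk₂ = 3(7.32 − 11.5) / 29.6 = 3 × -4.1800 / 29.6
    = -12.5400 / 29.6 ≈ -0.424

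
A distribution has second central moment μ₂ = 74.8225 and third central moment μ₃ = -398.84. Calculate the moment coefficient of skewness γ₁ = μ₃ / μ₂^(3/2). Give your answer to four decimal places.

σ = √μ₂ = √74.8225 = 8.65000
σ³ = μ₂^(3/2) = 647.21463
γ₁ = μ₃/σ³ = -398.84 / 647.21463 ≈ -0.6162

-0.6162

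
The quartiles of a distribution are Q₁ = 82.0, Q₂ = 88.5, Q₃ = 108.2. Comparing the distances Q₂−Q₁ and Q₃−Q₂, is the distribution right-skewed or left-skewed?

right-skewed

Q₂ − Q₁ = 6.5;  Q₃ − Q₂ = 19.7
Q₃ − Q₂ > Q₂ − Q₁ ⇒ the upper half is more spread out ⇒ right-skewed.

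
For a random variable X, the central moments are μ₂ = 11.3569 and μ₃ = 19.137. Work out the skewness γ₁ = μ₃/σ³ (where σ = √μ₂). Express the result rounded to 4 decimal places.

0.5000

σ = √μ₂ = √11.3569 = 3.37000
σ³ = μ₂^(3/2) = 38.27275
γ₁ = μ₃/σ³ = 19.137 / 38.27275 ≈ 0.5000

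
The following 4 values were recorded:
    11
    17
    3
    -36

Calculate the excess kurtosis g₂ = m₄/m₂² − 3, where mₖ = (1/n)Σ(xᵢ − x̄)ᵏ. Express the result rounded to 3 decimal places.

-0.819

x̄ = -1.2500
Σ(xᵢ − x̄)² = 1708.7500 ⇒ m₂ = 427.18750
Σ(xᵢ − x̄)⁴ = 1591982.8281 ⇒ m₄ = 397995.70703
m₂² = 182489.16016
g₂ = m₄/m₂² − 3 = 2.18093 − 3 ≈ -0.819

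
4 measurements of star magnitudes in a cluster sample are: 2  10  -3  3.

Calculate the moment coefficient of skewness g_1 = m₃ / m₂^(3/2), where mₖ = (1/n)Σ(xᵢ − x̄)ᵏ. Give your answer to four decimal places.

x̄ = (2 + 10 - 3 + 3) / 4 = 3.0000
deviations (xᵢ − x̄): -1.0000, 7.0000, -6.0000, 0.0000
Σ(xᵢ − x̄)² = 86.0000 ⇒ m₂ = 86.0000/4 = 21.50000
Σ(xᵢ − x̄)³ = 126.0000 ⇒ m₃ = 126.0000/4 = 31.50000
m₂^(3/2) = 21.50000^(1.5) = 99.69140
g_1 = m₃ / m₂^(3/2) = 31.50000 / 99.69140 ≈ 0.3160

0.3160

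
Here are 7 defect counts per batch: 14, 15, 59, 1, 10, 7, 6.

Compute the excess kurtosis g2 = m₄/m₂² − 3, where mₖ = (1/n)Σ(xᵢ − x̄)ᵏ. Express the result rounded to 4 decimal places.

1.6307

x̄ = 16.0000
Σ(xᵢ − x̄)² = 2296.0000 ⇒ m₂ = 328.00000
Σ(xᵢ − x̄)⁴ = 3487300.0000 ⇒ m₄ = 498185.71429
m₂² = 107584.00000
g2 = m₄/m₂² − 3 = 4.63067 − 3 ≈ 1.6307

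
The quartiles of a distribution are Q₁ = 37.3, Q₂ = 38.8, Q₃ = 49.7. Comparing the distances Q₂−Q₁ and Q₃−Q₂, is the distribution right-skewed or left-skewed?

right-skewed

Q₂ − Q₁ = 1.5;  Q₃ − Q₂ = 10.9
Q₃ − Q₂ > Q₂ − Q₁ ⇒ the upper half is more spread out ⇒ right-skewed.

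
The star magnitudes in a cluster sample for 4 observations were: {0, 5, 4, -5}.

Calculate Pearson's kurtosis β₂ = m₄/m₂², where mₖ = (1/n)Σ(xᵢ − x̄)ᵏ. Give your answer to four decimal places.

x̄ = 1.0000
Σ(xᵢ − x̄)² = 62.0000 ⇒ m₂ = 15.50000
Σ(xᵢ − x̄)⁴ = 1634.0000 ⇒ m₄ = 408.50000
m₂² = 240.25000
β₂ = m₄/m₂² = 408.50000 / 240.25000 ≈ 1.7003

1.7003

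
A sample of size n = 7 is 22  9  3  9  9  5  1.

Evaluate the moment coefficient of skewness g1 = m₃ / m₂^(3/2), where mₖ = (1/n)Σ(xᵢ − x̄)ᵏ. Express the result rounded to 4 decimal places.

1.1267

x̄ = (22 + 9 + 3 + 9 + 9 + 5 + 1) / 7 = 8.2857
deviations (xᵢ − x̄): 13.7143, 0.7143, -5.2857, 0.7143, 0.7143, -3.2857, -7.2857
Σ(xᵢ − x̄)² = 281.4286 ⇒ m₂ = 281.4286/7 = 40.20408
Σ(xᵢ − x̄)³ = 2010.6122 ⇒ m₃ = 2010.6122/7 = 287.23032
m₂^(3/2) = 40.20408^(1.5) = 254.92077
g1 = m₃ / m₂^(3/2) = 287.23032 / 254.92077 ≈ 1.1267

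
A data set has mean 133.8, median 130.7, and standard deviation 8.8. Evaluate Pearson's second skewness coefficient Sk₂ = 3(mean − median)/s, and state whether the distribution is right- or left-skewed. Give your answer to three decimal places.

1.057, right-skewed

Sk₂ = 3(133.8 − 130.7) / 8.8 = 3 × 3.1000 / 8.8
    = 9.3000 / 8.8 ≈ 1.057
Sk₂ > 0 ⇒ mean > median ⇒ right-skewed (positive skew).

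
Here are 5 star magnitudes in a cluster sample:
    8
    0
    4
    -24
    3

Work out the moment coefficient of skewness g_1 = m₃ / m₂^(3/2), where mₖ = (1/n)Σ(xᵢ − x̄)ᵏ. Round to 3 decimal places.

x̄ = (8 + 0 + 4 - 24 + 3) / 5 = -1.8000
deviations (xᵢ − x̄): 9.8000, 1.8000, 5.8000, -22.2000, 4.8000
Σ(xᵢ − x̄)² = 648.8000 ⇒ m₂ = 648.8000/5 = 129.76000
Σ(xᵢ − x̄)³ = -9688.3200 ⇒ m₃ = -9688.3200/5 = -1937.66400
m₂^(3/2) = 129.76000^(1.5) = 1478.12532
g_1 = m₃ / m₂^(3/2) = -1937.66400 / 1478.12532 ≈ -1.311

-1.311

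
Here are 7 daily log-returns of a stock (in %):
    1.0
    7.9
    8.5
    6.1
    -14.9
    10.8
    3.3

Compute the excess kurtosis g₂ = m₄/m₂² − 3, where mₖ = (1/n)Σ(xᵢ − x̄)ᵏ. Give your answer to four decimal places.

0.9249

x̄ = 3.2429
Σ(xᵢ − x̄)² = 448.7971 ⇒ m₂ = 64.11388
Σ(xᵢ − x̄)⁴ = 112936.2439 ⇒ m₄ = 16133.74913
m₂² = 4110.58929
g₂ = m₄/m₂² − 3 = 3.92492 − 3 ≈ 0.9249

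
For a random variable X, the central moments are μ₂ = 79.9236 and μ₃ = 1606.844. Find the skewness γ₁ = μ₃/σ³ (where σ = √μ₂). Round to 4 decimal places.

2.2489

σ = √μ₂ = √79.9236 = 8.94000
σ³ = μ₂^(3/2) = 714.51698
γ₁ = μ₃/σ³ = 1606.844 / 714.51698 ≈ 2.2489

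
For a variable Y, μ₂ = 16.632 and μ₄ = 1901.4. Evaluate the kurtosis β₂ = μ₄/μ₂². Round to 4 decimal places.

6.8736

μ₂² = 16.632² = 276.62342
μ₄/μ₂² = 1901.4 / 276.62342 = 6.87360
β₂ ≈ 6.8736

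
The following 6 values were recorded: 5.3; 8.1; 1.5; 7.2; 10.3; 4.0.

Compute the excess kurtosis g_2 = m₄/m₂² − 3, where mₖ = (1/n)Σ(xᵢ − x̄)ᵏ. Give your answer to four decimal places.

x̄ = 6.0667
Σ(xᵢ − x̄)² = 49.0533 ⇒ m₂ = 8.17556
Σ(xᵢ − x̄)⁴ = 793.4054 ⇒ m₄ = 132.23423
m₂² = 66.83971
g_2 = m₄/m₂² − 3 = 1.97838 − 3 ≈ -1.0216

-1.0216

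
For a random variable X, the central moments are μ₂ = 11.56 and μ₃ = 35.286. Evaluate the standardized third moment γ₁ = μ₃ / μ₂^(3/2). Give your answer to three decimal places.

0.898

σ = √μ₂ = √11.56 = 3.40000
σ³ = μ₂^(3/2) = 39.30400
γ₁ = μ₃/σ³ = 35.286 / 39.30400 ≈ 0.898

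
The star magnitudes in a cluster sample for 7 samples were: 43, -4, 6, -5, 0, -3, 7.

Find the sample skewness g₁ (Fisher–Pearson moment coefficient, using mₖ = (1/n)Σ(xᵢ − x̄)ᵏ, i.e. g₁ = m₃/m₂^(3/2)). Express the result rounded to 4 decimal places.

1.7218

x̄ = (43 - 4 + 6 - 5 + 0 - 3 + 7) / 7 = 6.2857
deviations (xᵢ − x̄): 36.7143, -10.2857, -0.2857, -11.2857, -6.2857, -9.2857, 0.7143
Σ(xᵢ − x̄)² = 1707.4286 ⇒ m₂ = 1707.4286/7 = 243.91837
Σ(xᵢ − x̄)³ = 45914.3265 ⇒ m₃ = 45914.3265/7 = 6559.18950
m₂^(3/2) = 243.91837^(1.5) = 3809.48929
g₁ = m₃ / m₂^(3/2) = 6559.18950 / 3809.48929 ≈ 1.7218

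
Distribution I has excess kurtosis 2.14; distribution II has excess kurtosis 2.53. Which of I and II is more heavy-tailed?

II

Higher excess kurtosis ⇒ heavier tails relative to the normal distribution.
2.14 vs 2.53: the larger is 2.53, so II has heavier tails.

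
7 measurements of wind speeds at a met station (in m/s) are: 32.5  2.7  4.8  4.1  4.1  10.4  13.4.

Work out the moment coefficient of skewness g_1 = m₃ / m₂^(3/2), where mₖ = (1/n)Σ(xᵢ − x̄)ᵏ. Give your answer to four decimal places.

1.5220

x̄ = (32.5 + 2.7 + 4.8 + 4.1 + 4.1 + 10.4 + 13.4) / 7 = 10.2857
deviations (xᵢ − x̄): 22.2143, -7.5857, -5.4857, -6.1857, -6.1857, 0.1143, 3.1143
Σ(xᵢ − x̄)² = 667.3486 ⇒ m₂ = 667.3486/7 = 95.33551
Σ(xᵢ − x̄)³ = 9917.4337 ⇒ m₃ = 9917.4337/7 = 1416.77624
m₂^(3/2) = 95.33551^(1.5) = 930.85501
g_1 = m₃ / m₂^(3/2) = 1416.77624 / 930.85501 ≈ 1.5220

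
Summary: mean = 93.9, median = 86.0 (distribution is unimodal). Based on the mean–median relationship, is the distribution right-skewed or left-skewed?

mean − median = 93.9 − 86.0 = 7.9
mean > median ⇒ the longer tail is on the right ⇒ right-skewed (positively skewed).

right-skewed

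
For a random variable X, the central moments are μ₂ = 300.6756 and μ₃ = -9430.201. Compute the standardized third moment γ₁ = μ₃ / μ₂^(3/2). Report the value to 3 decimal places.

σ = √μ₂ = √300.6756 = 17.34000
σ³ = μ₂^(3/2) = 5213.71490
γ₁ = μ₃/σ³ = -9430.201 / 5213.71490 ≈ -1.809

-1.809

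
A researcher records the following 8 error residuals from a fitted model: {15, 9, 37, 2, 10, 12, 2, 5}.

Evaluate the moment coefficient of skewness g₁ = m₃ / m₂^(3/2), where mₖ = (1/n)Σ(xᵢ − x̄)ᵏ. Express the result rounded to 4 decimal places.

1.5466

x̄ = (15 + 9 + 37 + 2 + 10 + 12 + 2 + 5) / 8 = 11.5000
deviations (xᵢ − x̄): 3.5000, -2.5000, 25.5000, -9.5000, -1.5000, 0.5000, -9.5000, -6.5000
Σ(xᵢ − x̄)² = 894.0000 ⇒ m₂ = 894.0000/8 = 111.75000
Σ(xᵢ − x̄)³ = 14616.0000 ⇒ m₃ = 14616.0000/8 = 1827.00000
m₂^(3/2) = 111.75000^(1.5) = 1181.33018
g₁ = m₃ / m₂^(3/2) = 1827.00000 / 1181.33018 ≈ 1.5466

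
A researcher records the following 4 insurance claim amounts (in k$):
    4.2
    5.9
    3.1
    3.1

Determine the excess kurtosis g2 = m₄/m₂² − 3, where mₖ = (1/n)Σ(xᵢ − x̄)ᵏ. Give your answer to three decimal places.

-1.126

x̄ = 4.0750
Σ(xᵢ − x̄)² = 5.2475 ⇒ m₂ = 1.31188
Σ(xᵢ − x̄)⁴ = 12.9007 ⇒ m₄ = 3.22517
m₂² = 1.72102
g2 = m₄/m₂² − 3 = 1.87399 − 3 ≈ -1.126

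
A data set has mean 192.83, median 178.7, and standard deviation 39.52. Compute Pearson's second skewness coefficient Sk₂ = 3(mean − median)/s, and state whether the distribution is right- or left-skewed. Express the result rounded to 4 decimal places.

Sk₂ = 3(192.83 − 178.7) / 39.52 = 3 × 14.1300 / 39.52
    = 42.3900 / 39.52 ≈ 1.0726
Sk₂ > 0 ⇒ mean > median ⇒ right-skewed (positive skew).

1.0726, right-skewed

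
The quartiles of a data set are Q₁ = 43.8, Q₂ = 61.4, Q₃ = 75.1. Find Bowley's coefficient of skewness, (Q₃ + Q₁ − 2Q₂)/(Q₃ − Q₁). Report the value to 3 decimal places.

numerator: Q₃ + Q₁ − 2Q₂ = 75.1 + 43.8 − 2×61.4 = -3.9000
denominator: Q₃ − Q₁ = 75.1 − 43.8 = 31.3000
Bowley skewness = -3.9000 / 31.3000 ≈ -0.125

-0.125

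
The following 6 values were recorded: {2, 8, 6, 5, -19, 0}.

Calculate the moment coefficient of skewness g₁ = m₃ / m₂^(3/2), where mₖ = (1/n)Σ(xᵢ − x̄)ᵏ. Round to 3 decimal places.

-1.468

x̄ = (2 + 8 + 6 + 5 - 19 + 0) / 6 = 0.3333
deviations (xᵢ − x̄): 1.6667, 7.6667, 5.6667, 4.6667, -19.3333, -0.3333
Σ(xᵢ − x̄)² = 489.3333 ⇒ m₂ = 489.3333/6 = 81.55556
Σ(xᵢ − x̄)³ = -6487.5556 ⇒ m₃ = -6487.5556/6 = -1081.25926
m₂^(3/2) = 81.55556^(1.5) = 736.51285
g₁ = m₃ / m₂^(3/2) = -1081.25926 / 736.51285 ≈ -1.468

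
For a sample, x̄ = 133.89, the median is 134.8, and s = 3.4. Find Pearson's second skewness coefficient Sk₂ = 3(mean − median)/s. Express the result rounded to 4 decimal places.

-0.8029

Sk₂ = 3(133.89 − 134.8) / 3.4 = 3 × -0.9100 / 3.4
    = -2.7300 / 3.4 ≈ -0.8029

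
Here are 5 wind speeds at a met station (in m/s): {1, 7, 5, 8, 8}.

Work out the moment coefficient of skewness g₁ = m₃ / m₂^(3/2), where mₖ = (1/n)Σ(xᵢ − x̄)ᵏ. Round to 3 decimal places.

x̄ = (1 + 7 + 5 + 8 + 8) / 5 = 5.8000
deviations (xᵢ − x̄): -4.8000, 1.2000, -0.8000, 2.2000, 2.2000
Σ(xᵢ − x̄)² = 34.8000 ⇒ m₂ = 34.8000/5 = 6.96000
Σ(xᵢ − x̄)³ = -88.0800 ⇒ m₃ = -88.0800/5 = -17.61600
m₂^(3/2) = 6.96000^(1.5) = 18.36174
g₁ = m₃ / m₂^(3/2) = -17.61600 / 18.36174 ≈ -0.959

-0.959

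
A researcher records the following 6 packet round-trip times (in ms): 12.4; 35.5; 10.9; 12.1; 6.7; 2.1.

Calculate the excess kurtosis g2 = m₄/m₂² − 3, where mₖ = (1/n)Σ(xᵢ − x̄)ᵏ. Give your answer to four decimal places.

0.4925

x̄ = 13.2833
Σ(xᵢ − x̄)² = 669.8483 ⇒ m₂ = 111.64139
Σ(xᵢ − x̄)⁴ = 261176.4460 ⇒ m₄ = 43529.40767
m₂² = 12463.79971
g2 = m₄/m₂² − 3 = 3.49247 − 3 ≈ 0.4925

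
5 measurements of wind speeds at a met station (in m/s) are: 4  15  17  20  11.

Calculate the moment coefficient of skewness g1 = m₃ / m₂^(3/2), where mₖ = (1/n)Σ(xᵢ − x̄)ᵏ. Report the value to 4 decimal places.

-0.5969

x̄ = (4 + 15 + 17 + 20 + 11) / 5 = 13.4000
deviations (xᵢ − x̄): -9.4000, 1.6000, 3.6000, 6.6000, -2.4000
Σ(xᵢ − x̄)² = 153.2000 ⇒ m₂ = 153.2000/5 = 30.64000
Σ(xᵢ − x̄)³ = -506.1600 ⇒ m₃ = -506.1600/5 = -101.23200
m₂^(3/2) = 30.64000^(1.5) = 169.60285
g1 = m₃ / m₂^(3/2) = -101.23200 / 169.60285 ≈ -0.5969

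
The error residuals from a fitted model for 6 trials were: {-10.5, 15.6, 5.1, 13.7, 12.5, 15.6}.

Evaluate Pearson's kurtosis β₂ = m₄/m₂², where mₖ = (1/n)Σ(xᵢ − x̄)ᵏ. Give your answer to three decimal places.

x̄ = 8.6667
Σ(xᵢ − x̄)² = 516.2533 ⇒ m₂ = 86.04222
Σ(xᵢ − x̄)⁴ = 140595.4368 ⇒ m₄ = 23432.57281
m₂² = 7403.26400
β₂ = m₄/m₂² = 23432.57281 / 7403.26400 ≈ 3.165

3.165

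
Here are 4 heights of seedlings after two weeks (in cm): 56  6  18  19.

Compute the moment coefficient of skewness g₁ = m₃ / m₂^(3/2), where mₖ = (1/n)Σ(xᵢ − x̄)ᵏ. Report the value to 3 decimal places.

x̄ = (56 + 6 + 18 + 19) / 4 = 24.7500
deviations (xᵢ − x̄): 31.2500, -18.7500, -6.7500, -5.7500
Σ(xᵢ − x̄)² = 1406.7500 ⇒ m₂ = 1406.7500/4 = 351.68750
Σ(xᵢ − x̄)³ = 23428.1250 ⇒ m₃ = 23428.1250/4 = 5857.03125
m₂^(3/2) = 351.68750^(1.5) = 6595.31281
g₁ = m₃ / m₂^(3/2) = 5857.03125 / 6595.31281 ≈ 0.888

0.888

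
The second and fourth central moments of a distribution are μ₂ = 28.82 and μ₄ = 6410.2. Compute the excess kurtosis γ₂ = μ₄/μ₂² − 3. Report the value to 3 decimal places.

4.718

μ₂² = 28.82² = 830.59240
μ₄/μ₂² = 6410.2 / 830.59240 = 7.71762
γ₂ = 7.71762 − 3 ≈ 4.718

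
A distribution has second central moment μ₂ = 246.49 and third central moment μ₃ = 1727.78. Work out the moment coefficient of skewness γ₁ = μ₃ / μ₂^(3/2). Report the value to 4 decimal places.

σ = √μ₂ = √246.49 = 15.70000
σ³ = μ₂^(3/2) = 3869.89300
γ₁ = μ₃/σ³ = 1727.78 / 3869.89300 ≈ 0.4465

0.4465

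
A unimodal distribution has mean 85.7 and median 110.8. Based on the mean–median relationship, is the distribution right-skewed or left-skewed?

left-skewed

mean − median = 85.7 − 110.8 = -25.1
mean < median ⇒ the longer tail is on the left ⇒ left-skewed (negatively skewed).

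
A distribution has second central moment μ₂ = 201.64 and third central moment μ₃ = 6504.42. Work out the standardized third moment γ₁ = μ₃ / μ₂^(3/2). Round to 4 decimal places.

σ = √μ₂ = √201.64 = 14.20000
σ³ = μ₂^(3/2) = 2863.28800
γ₁ = μ₃/σ³ = 6504.42 / 2863.28800 ≈ 2.2717

2.2717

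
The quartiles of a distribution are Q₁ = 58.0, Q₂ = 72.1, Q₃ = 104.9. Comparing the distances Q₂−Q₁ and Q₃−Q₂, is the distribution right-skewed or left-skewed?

Q₂ − Q₁ = 14.1;  Q₃ − Q₂ = 32.8
Q₃ − Q₂ > Q₂ − Q₁ ⇒ the upper half is more spread out ⇒ right-skewed.

right-skewed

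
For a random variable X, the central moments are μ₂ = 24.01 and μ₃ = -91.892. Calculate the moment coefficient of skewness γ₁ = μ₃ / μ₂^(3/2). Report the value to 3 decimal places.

-0.781

σ = √μ₂ = √24.01 = 4.90000
σ³ = μ₂^(3/2) = 117.64900
γ₁ = μ₃/σ³ = -91.892 / 117.64900 ≈ -0.781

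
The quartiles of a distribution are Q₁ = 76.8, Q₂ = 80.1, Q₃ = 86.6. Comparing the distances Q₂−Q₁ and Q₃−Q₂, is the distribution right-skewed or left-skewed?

Q₂ − Q₁ = 3.3;  Q₃ − Q₂ = 6.5
Q₃ − Q₂ > Q₂ − Q₁ ⇒ the upper half is more spread out ⇒ right-skewed.

right-skewed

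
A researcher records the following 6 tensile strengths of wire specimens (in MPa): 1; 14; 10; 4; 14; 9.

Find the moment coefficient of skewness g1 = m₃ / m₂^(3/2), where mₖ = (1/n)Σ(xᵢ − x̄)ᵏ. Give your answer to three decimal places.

-0.367

x̄ = (1 + 14 + 10 + 4 + 14 + 9) / 6 = 8.6667
deviations (xᵢ − x̄): -7.6667, 5.3333, 1.3333, -4.6667, 5.3333, 0.3333
Σ(xᵢ − x̄)² = 139.3333 ⇒ m₂ = 139.3333/6 = 23.22222
Σ(xᵢ − x̄)³ = -246.4444 ⇒ m₃ = -246.4444/6 = -41.07407
m₂^(3/2) = 23.22222^(1.5) = 111.90659
g1 = m₃ / m₂^(3/2) = -41.07407 / 111.90659 ≈ -0.367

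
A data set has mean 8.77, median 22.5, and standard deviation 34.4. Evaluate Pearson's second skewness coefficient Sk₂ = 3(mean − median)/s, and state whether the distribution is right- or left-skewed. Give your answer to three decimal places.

Sk₂ = 3(8.77 − 22.5) / 34.4 = 3 × -13.7300 / 34.4
    = -41.1900 / 34.4 ≈ -1.197
Sk₂ < 0 ⇒ mean < median ⇒ left-skewed (negative skew).

-1.197, left-skewed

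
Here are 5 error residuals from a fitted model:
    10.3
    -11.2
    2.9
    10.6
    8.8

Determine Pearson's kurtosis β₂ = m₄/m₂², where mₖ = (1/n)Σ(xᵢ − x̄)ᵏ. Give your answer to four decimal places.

2.6566

x̄ = 4.2800
Σ(xᵢ − x̄)² = 338.1480 ⇒ m₂ = 67.62960
Σ(xᵢ − x̄)⁴ = 60752.5185 ⇒ m₄ = 12150.50370
m₂² = 4573.76280
β₂ = m₄/m₂² = 12150.50370 / 4573.76280 ≈ 2.6566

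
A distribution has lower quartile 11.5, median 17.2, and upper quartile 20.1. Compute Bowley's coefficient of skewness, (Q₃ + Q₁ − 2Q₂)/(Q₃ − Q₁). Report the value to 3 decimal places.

numerator: Q₃ + Q₁ − 2Q₂ = 20.1 + 11.5 − 2×17.2 = -2.8000
denominator: Q₃ − Q₁ = 20.1 − 11.5 = 8.6000
Bowley skewness = -2.8000 / 8.6000 ≈ -0.326

-0.326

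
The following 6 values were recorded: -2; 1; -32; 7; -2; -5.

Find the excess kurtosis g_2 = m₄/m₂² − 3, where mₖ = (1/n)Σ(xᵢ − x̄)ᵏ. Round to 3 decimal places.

x̄ = -5.5000
Σ(xᵢ − x̄)² = 925.5000 ⇒ m₂ = 154.25000
Σ(xᵢ − x̄)⁴ = 519654.3750 ⇒ m₄ = 86609.06250
m₂² = 23793.06250
g_2 = m₄/m₂² − 3 = 3.64010 − 3 ≈ 0.640

0.640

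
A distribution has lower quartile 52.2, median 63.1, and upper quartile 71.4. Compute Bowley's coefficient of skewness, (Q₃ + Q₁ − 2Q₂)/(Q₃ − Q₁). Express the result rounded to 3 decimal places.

numerator: Q₃ + Q₁ − 2Q₂ = 71.4 + 52.2 − 2×63.1 = -2.6000
denominator: Q₃ − Q₁ = 71.4 − 52.2 = 19.2000
Bowley skewness = -2.6000 / 19.2000 ≈ -0.135

-0.135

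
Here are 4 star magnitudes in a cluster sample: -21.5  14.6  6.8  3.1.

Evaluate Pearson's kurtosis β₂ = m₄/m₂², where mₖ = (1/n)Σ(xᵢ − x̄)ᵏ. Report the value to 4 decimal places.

2.1319

x̄ = 0.7500
Σ(xᵢ − x̄)² = 729.0100 ⇒ m₂ = 182.25250
Σ(xᵢ − x̄)⁴ = 283252.9914 ⇒ m₄ = 70813.24786
m₂² = 33215.97376
β₂ = m₄/m₂² = 70813.24786 / 33215.97376 ≈ 2.1319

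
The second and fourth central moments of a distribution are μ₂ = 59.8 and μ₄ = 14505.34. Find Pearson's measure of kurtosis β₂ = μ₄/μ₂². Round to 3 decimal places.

4.056

μ₂² = 59.8² = 3576.04000
μ₄/μ₂² = 14505.34 / 3576.04000 = 4.05626
β₂ ≈ 4.056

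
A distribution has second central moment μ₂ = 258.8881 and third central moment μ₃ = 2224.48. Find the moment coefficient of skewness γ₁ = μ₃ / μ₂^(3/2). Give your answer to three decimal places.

σ = √μ₂ = √258.8881 = 16.09000
σ³ = μ₂^(3/2) = 4165.50953
γ₁ = μ₃/σ³ = 2224.48 / 4165.50953 ≈ 0.534

0.534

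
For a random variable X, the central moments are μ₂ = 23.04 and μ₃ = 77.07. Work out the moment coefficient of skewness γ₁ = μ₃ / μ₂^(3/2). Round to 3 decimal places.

0.697

σ = √μ₂ = √23.04 = 4.80000
σ³ = μ₂^(3/2) = 110.59200
γ₁ = μ₃/σ³ = 77.07 / 110.59200 ≈ 0.697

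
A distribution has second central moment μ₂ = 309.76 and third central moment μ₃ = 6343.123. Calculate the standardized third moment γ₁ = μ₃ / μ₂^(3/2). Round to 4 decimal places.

σ = √μ₂ = √309.76 = 17.60000
σ³ = μ₂^(3/2) = 5451.77600
γ₁ = μ₃/σ³ = 6343.123 / 5451.77600 ≈ 1.1635

1.1635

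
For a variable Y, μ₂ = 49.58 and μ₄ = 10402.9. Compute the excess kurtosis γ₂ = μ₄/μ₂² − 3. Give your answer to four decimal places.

μ₂² = 49.58² = 2458.17640
μ₄/μ₂² = 10402.9 / 2458.17640 = 4.23196
γ₂ = 4.23196 − 3 ≈ 1.2320

1.2320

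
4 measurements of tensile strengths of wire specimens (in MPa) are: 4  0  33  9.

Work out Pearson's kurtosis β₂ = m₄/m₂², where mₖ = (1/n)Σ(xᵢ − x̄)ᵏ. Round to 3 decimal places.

x̄ = 11.5000
Σ(xᵢ − x̄)² = 657.0000 ⇒ m₂ = 164.25000
Σ(xᵢ − x̄)⁴ = 234368.2500 ⇒ m₄ = 58592.06250
m₂² = 26978.06250
β₂ = m₄/m₂² = 58592.06250 / 26978.06250 ≈ 2.172

2.172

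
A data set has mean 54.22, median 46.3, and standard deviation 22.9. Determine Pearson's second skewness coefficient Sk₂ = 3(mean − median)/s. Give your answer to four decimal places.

Sk₂ = 3(54.22 − 46.3) / 22.9 = 3 × 7.9200 / 22.9
    = 23.7600 / 22.9 ≈ 1.0376

1.0376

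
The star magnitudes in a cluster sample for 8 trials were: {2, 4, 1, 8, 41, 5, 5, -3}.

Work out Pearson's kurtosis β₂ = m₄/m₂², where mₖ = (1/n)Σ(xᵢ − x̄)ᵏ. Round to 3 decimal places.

5.535

x̄ = 7.8750
Σ(xᵢ − x̄)² = 1328.8750 ⇒ m₂ = 166.10938
Σ(xᵢ − x̄)⁴ = 1221766.0879 ⇒ m₄ = 152720.76099
m₂² = 27592.32446
β₂ = m₄/m₂² = 152720.76099 / 27592.32446 ≈ 5.535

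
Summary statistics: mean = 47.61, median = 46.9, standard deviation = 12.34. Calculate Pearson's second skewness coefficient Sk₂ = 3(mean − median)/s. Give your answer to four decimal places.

0.1726

Sk₂ = 3(47.61 − 46.9) / 12.34 = 3 × 0.7100 / 12.34
    = 2.1300 / 12.34 ≈ 0.1726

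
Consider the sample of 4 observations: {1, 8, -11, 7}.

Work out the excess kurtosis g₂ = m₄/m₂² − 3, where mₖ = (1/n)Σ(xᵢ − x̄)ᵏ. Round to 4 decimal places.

x̄ = 1.2500
Σ(xᵢ − x̄)² = 228.7500 ⇒ m₂ = 57.18750
Σ(xᵢ − x̄)⁴ = 25687.8281 ⇒ m₄ = 6421.95703
m₂² = 3270.41016
g₂ = m₄/m₂² − 3 = 1.96365 − 3 ≈ -1.0363

-1.0363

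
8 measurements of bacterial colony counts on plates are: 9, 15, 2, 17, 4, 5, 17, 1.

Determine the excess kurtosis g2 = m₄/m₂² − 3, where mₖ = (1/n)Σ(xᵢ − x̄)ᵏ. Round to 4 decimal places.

-1.6365

x̄ = 8.7500
Σ(xᵢ − x̄)² = 317.5000 ⇒ m₂ = 39.68750
Σ(xᵢ − x̄)⁴ = 17181.1563 ⇒ m₄ = 2147.64453
m₂² = 1575.09766
g2 = m₄/m₂² − 3 = 1.36350 − 3 ≈ -1.6365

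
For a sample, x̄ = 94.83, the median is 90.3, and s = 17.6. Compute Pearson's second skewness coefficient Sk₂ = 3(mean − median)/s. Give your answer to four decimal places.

0.7722

Sk₂ = 3(94.83 − 90.3) / 17.6 = 3 × 4.5300 / 17.6
    = 13.5900 / 17.6 ≈ 0.7722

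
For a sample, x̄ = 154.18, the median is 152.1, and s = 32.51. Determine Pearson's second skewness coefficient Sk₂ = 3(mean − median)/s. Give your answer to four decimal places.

Sk₂ = 3(154.18 − 152.1) / 32.51 = 3 × 2.0800 / 32.51
    = 6.2400 / 32.51 ≈ 0.1919

0.1919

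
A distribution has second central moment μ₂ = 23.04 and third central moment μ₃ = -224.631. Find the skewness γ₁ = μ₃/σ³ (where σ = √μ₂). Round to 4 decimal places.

σ = √μ₂ = √23.04 = 4.80000
σ³ = μ₂^(3/2) = 110.59200
γ₁ = μ₃/σ³ = -224.631 / 110.59200 ≈ -2.0312

-2.0312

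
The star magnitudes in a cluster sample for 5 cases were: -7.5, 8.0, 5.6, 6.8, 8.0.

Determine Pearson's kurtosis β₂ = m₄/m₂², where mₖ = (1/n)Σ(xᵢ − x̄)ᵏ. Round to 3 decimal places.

x̄ = 4.1800
Σ(xᵢ − x̄)² = 174.4880 ⇒ m₂ = 34.89760
Σ(xᵢ − x̄)⁴ = 19088.1334 ⇒ m₄ = 3817.62667
m₂² = 1217.84249
β₂ = m₄/m₂² = 3817.62667 / 1217.84249 ≈ 3.135

3.135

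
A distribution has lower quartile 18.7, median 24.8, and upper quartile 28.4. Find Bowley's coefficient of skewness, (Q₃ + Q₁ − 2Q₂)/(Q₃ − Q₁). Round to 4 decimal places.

-0.2577

numerator: Q₃ + Q₁ − 2Q₂ = 28.4 + 18.7 − 2×24.8 = -2.5000
denominator: Q₃ − Q₁ = 28.4 − 18.7 = 9.7000
Bowley skewness = -2.5000 / 9.7000 ≈ -0.2577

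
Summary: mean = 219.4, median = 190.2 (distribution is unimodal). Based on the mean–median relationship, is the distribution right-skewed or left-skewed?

right-skewed

mean − median = 219.4 − 190.2 = 29.2
mean > median ⇒ the longer tail is on the right ⇒ right-skewed (positively skewed).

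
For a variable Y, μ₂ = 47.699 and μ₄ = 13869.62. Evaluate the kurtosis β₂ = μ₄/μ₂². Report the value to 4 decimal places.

μ₂² = 47.699² = 2275.19460
μ₄/μ₂² = 13869.62 / 2275.19460 = 6.09601
β₂ ≈ 6.0960

6.0960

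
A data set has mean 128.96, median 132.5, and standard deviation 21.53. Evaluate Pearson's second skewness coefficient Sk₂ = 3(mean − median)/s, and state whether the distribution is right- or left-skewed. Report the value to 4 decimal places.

-0.4933, left-skewed

Sk₂ = 3(128.96 − 132.5) / 21.53 = 3 × -3.5400 / 21.53
    = -10.6200 / 21.53 ≈ -0.4933
Sk₂ < 0 ⇒ mean < median ⇒ left-skewed (negative skew).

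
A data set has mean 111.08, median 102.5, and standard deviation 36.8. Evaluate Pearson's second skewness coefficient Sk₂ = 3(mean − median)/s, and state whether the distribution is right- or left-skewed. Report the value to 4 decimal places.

0.6995, right-skewed

Sk₂ = 3(111.08 − 102.5) / 36.8 = 3 × 8.5800 / 36.8
    = 25.7400 / 36.8 ≈ 0.6995
Sk₂ > 0 ⇒ mean > median ⇒ right-skewed (positive skew).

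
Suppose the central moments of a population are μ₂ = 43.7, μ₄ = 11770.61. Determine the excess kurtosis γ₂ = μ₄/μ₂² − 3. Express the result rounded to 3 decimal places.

μ₂² = 43.7² = 1909.69000
μ₄/μ₂² = 11770.61 / 1909.69000 = 6.16362
γ₂ = 6.16362 − 3 ≈ 3.164

3.164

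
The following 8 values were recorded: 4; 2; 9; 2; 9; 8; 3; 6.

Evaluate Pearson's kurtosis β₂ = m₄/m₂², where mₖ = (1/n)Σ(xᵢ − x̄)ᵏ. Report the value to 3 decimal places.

1.349

x̄ = 5.3750
Σ(xᵢ − x̄)² = 63.8750 ⇒ m₂ = 7.98438
Σ(xᵢ − x̄)⁴ = 687.8691 ⇒ m₄ = 85.98364
m₂² = 63.75024
β₂ = m₄/m₂² = 85.98364 / 63.75024 ≈ 1.349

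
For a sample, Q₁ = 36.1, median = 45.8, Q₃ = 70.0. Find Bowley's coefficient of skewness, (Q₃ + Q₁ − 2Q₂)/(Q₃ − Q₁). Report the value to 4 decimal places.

0.4277

numerator: Q₃ + Q₁ − 2Q₂ = 70.0 + 36.1 − 2×45.8 = 14.5000
denominator: Q₃ − Q₁ = 70.0 − 36.1 = 33.9000
Bowley skewness = 14.5000 / 33.9000 ≈ 0.4277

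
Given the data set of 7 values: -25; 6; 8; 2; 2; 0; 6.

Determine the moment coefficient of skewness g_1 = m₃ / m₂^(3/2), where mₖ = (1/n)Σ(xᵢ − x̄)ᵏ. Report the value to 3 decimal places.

-1.779

x̄ = (-25 + 6 + 8 + 2 + 2 + 0 + 6) / 7 = -0.1429
deviations (xᵢ − x̄): -24.8571, 6.1429, 8.1429, 2.1429, 2.1429, 0.1429, 6.1429
Σ(xᵢ − x̄)² = 768.8571 ⇒ m₂ = 768.8571/7 = 109.83673
Σ(xᵢ − x̄)³ = -14335.4694 ⇒ m₃ = -14335.4694/7 = -2047.92420
m₂^(3/2) = 109.83673^(1.5) = 1151.12217
g_1 = m₃ / m₂^(3/2) = -2047.92420 / 1151.12217 ≈ -1.779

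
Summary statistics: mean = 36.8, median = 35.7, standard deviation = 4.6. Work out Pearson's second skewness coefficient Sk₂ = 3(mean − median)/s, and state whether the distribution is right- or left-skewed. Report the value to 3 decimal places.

0.717, right-skewed

Sk₂ = 3(36.8 − 35.7) / 4.6 = 3 × 1.1000 / 4.6
    = 3.3000 / 4.6 ≈ 0.717
Sk₂ > 0 ⇒ mean > median ⇒ right-skewed (positive skew).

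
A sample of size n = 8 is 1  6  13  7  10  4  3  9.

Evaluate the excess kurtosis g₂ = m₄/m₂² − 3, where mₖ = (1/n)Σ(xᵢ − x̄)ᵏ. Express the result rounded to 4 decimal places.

x̄ = 6.6250
Σ(xᵢ − x̄)² = 109.8750 ⇒ m₂ = 13.73438
Σ(xᵢ − x̄)⁴ = 3034.6816 ⇒ m₄ = 379.33521
m₂² = 188.63306
g₂ = m₄/m₂² − 3 = 2.01097 − 3 ≈ -0.9890

-0.9890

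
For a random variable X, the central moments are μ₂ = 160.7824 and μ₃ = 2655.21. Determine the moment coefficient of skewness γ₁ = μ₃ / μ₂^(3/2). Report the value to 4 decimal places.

σ = √μ₂ = √160.7824 = 12.68000
σ³ = μ₂^(3/2) = 2038.72083
γ₁ = μ₃/σ³ = 2655.21 / 2038.72083 ≈ 1.3024

1.3024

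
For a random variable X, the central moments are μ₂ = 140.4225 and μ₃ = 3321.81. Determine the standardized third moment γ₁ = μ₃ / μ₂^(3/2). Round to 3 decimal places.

σ = √μ₂ = √140.4225 = 11.85000
σ³ = μ₂^(3/2) = 1664.00663
γ₁ = μ₃/σ³ = 3321.81 / 1664.00663 ≈ 1.996

1.996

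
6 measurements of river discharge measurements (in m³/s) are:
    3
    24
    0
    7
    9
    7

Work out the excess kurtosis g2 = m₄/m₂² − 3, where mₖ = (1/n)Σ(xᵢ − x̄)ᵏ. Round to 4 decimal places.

0.2766

x̄ = 8.3333
Σ(xᵢ − x̄)² = 347.3333 ⇒ m₂ = 57.88889
Σ(xᵢ − x̄)⁴ = 65881.1111 ⇒ m₄ = 10980.18519
m₂² = 3351.12346
g2 = m₄/m₂² − 3 = 3.27657 − 3 ≈ 0.2766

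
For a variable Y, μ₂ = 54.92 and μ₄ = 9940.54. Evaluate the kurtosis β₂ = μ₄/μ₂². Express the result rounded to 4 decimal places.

3.2957

μ₂² = 54.92² = 3016.20640
μ₄/μ₂² = 9940.54 / 3016.20640 = 3.29571
β₂ ≈ 3.2957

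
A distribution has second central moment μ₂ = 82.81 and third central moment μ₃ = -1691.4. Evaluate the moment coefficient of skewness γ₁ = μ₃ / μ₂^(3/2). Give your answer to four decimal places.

-2.2445

σ = √μ₂ = √82.81 = 9.10000
σ³ = μ₂^(3/2) = 753.57100
γ₁ = μ₃/σ³ = -1691.4 / 753.57100 ≈ -2.2445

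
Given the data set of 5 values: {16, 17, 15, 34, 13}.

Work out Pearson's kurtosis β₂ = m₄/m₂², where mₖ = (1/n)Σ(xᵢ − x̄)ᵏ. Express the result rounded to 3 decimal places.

3.108

x̄ = 19.0000
Σ(xᵢ − x̄)² = 290.0000 ⇒ m₂ = 58.00000
Σ(xᵢ − x̄)⁴ = 52274.0000 ⇒ m₄ = 10454.80000
m₂² = 3364.00000
β₂ = m₄/m₂² = 10454.80000 / 3364.00000 ≈ 3.108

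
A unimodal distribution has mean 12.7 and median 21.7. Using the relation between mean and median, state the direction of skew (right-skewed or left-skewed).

left-skewed

mean − median = 12.7 − 21.7 = -9.0
mean < median ⇒ the longer tail is on the left ⇒ left-skewed (negatively skewed).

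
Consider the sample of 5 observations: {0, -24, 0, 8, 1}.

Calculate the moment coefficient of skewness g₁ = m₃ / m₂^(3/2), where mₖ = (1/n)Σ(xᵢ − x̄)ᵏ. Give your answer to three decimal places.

x̄ = (0 - 24 + 0 + 8 + 1) / 5 = -3.0000
deviations (xᵢ − x̄): 3.0000, -21.0000, 3.0000, 11.0000, 4.0000
Σ(xᵢ − x̄)² = 596.0000 ⇒ m₂ = 596.0000/5 = 119.20000
Σ(xᵢ − x̄)³ = -7812.0000 ⇒ m₃ = -7812.0000/5 = -1562.40000
m₂^(3/2) = 119.20000^(1.5) = 1301.41073
g₁ = m₃ / m₂^(3/2) = -1562.40000 / 1301.41073 ≈ -1.201

-1.201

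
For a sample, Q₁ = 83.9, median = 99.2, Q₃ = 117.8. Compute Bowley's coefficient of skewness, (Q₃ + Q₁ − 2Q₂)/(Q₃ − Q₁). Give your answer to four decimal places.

0.0973

numerator: Q₃ + Q₁ − 2Q₂ = 117.8 + 83.9 − 2×99.2 = 3.3000
denominator: Q₃ − Q₁ = 117.8 − 83.9 = 33.9000
Bowley skewness = 3.3000 / 33.9000 ≈ 0.0973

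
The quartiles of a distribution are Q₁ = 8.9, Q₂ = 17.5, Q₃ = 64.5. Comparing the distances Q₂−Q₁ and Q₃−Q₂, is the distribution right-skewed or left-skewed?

right-skewed

Q₂ − Q₁ = 8.6;  Q₃ − Q₂ = 47.0
Q₃ − Q₂ > Q₂ − Q₁ ⇒ the upper half is more spread out ⇒ right-skewed.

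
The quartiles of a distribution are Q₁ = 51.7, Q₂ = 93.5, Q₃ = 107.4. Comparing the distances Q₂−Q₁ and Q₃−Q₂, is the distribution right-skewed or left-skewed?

left-skewed

Q₂ − Q₁ = 41.8;  Q₃ − Q₂ = 13.9
Q₂ − Q₁ > Q₃ − Q₂ ⇒ the lower half is more spread out ⇒ left-skewed.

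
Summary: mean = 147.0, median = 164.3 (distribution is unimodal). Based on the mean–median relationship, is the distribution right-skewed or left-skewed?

mean − median = 147.0 − 164.3 = -17.3
mean < median ⇒ the longer tail is on the left ⇒ left-skewed (negatively skewed).

left-skewed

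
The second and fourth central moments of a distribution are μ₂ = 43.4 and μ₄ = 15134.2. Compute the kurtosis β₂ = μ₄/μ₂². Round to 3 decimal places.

8.035

μ₂² = 43.4² = 1883.56000
μ₄/μ₂² = 15134.2 / 1883.56000 = 8.03489
β₂ ≈ 8.035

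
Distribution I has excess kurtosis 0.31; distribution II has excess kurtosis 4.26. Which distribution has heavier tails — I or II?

II

Higher excess kurtosis ⇒ heavier tails relative to the normal distribution.
0.31 vs 4.26: the larger is 4.26, so II has heavier tails.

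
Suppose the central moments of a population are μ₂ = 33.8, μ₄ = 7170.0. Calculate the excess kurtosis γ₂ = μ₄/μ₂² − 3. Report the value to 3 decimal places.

3.276

μ₂² = 33.8² = 1142.44000
μ₄/μ₂² = 7170.0 / 1142.44000 = 6.27604
γ₂ = 6.27604 − 3 ≈ 3.276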